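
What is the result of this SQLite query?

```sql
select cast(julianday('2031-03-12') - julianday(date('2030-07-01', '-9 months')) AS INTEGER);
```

Adding -9 months to 2030-07-01 gives 2029-10-01.
30 days remain in October 2029 after the 1st (31 − 1).
Full months from November 2029 through February 2031 contribute their day counts.
Then 12 days into March 2031.
Total: 30 + 30 + 31 + 31 + 28 + 31 + 30 + 31 + 30 + 31 + 31 + 30 + 31 + 30 + 31 + 31 + 28 + 12 = 527.

527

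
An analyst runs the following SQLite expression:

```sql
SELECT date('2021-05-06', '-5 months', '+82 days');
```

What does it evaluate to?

Adding -5 months to 2021-05-06 gives 2020-12-06.
Applying '+82 days' to 2020-12-06: counting 82 days forward gives 2021-02-26.

2021-02-26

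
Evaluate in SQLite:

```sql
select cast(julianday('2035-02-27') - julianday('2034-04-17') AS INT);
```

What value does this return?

316

13 days remain in April 2034 after the 17th (30 − 17).
Full months from May 2034 through January 2035 contribute their day counts.
Then 27 days into February 2035.
Total: 13 + 31 + 30 + 31 + 31 + 30 + 31 + 30 + 31 + 31 + 27 = 316.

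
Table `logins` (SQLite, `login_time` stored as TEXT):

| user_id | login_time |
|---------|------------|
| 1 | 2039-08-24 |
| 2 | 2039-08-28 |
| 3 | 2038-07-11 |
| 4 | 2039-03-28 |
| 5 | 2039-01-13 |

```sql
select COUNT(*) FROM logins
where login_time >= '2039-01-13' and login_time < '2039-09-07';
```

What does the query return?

4

Rows in [2039-01-13, 2039-09-07): 2039-08-24, 2039-08-28, 2039-03-28, 2039-01-13 → 4 rows.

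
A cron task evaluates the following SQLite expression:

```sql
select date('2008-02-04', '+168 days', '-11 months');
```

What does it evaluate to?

2007-08-21

Applying '+168 days' to 2008-02-04: counting 168 days forward gives 2008-07-21.
Adding -11 months to 2008-07-21 gives 2007-08-21.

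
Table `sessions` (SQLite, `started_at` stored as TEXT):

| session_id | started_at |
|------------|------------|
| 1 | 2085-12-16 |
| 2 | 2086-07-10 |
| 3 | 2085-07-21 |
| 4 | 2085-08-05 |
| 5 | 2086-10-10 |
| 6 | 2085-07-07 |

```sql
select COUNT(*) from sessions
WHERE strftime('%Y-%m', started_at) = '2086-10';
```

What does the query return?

1

Rows with year-month 2086-10: 2086-10-10 → 1.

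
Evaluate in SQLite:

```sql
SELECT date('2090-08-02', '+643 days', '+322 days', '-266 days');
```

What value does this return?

2092-07-01

Applying '+643 days' to 2090-08-02: counting 643 days forward gives 2092-05-06.
Applying '+322 days' to 2092-05-06: counting 322 days forward gives 2093-03-24.
Applying '-266 days' to 2093-03-24: counting 266 days back gives 2092-07-01.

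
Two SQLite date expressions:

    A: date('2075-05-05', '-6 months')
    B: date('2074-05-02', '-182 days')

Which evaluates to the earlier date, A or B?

A = 2074-11-05.
B = 2073-11-01.
B is earlier.

B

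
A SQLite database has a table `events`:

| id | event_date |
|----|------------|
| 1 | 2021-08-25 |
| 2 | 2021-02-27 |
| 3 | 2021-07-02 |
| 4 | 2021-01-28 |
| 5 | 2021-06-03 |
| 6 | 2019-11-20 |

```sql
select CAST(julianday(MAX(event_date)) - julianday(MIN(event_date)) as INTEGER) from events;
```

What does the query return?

MIN = 2019-11-20, MAX = 2021-08-25.
10 days remain in November 2019 after the 20th (30 − 20).
Full months from December 2019 through July 2021 contribute their day counts.
Then 25 days into August 2021.
Total: 10 + 31 + 31 + 29 + 31 + 30 + 31 + 30 + 31 + 31 + 30 + 31 + 30 + 31 + 31 + 28 + 31 + 30 + 31 + 30 + 31 + 25 = 644.

644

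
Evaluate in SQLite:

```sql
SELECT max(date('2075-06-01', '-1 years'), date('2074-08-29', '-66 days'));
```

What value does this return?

date('2075-06-01', '-1 years') → 2074-06-01.
date('2074-08-29', '-66 days') → 2074-06-24.
Later of the two is 2074-06-24.

2074-06-24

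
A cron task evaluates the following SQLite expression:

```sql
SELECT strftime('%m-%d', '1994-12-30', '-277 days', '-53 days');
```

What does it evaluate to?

First apply '-277 days', '-53 days': 1994-12-30 → 1994-02-03.
`%m-%d` extracts the month-day: 02-03.

02-03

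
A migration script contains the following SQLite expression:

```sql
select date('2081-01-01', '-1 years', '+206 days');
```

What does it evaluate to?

2080-07-25

Adding -1 year to 2081-01-01 gives 2080-01-01.
Applying '+206 days' to 2080-01-01: counting 206 days forward gives 2080-07-25.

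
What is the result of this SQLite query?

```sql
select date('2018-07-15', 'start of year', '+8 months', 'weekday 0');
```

`start of year` rewinds 2018-07-15 to 2018-01-01.
Adding +8 months to 2018-01-01 gives 2018-09-01.
`weekday 0` advances to the next Sunday; 2018-09-01 is a Saturday, so it moves forward to 2018-09-02.

2018-09-02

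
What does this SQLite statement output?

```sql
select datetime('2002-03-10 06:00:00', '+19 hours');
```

2002-03-11 01:00:00

+19 hours from 2002-03-10 06:00:00 is 2002-03-11 01:00:00 (crosses midnight).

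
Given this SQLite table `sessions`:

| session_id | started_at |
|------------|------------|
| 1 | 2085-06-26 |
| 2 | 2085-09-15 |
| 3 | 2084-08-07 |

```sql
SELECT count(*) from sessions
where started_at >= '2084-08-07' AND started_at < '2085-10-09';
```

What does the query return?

Rows in [2084-08-07, 2085-10-09): 2085-06-26, 2085-09-15, 2084-08-07 → 3 rows.

3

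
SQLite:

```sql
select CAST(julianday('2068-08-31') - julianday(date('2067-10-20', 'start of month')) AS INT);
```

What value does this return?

335

`start of month` rewinds 2067-10-20 to 2067-10-01.
30 days remain in October 2067 after the 1st (31 − 1).
Full months from November 2067 through July 2068 contribute their day counts.
Then 31 days into August 2068.
Total: 30 + 30 + 31 + 31 + 29 + 31 + 30 + 31 + 30 + 31 + 31 = 335.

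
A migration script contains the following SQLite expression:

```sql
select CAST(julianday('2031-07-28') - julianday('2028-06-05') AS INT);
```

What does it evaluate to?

1148

25 days remain in June 2028 after the 5th (30 − 5).
Full months from July 2028 through June 2031 contribute their day counts.
Then 28 days into July 2031.
Total: 25 + 31 + 31 + 30 + 31 + 30 + 31 + 31 + 28 + 31 + 30 + 31 + 30 + 31 + 31 + 30 + 31 + 30 + 31 + 31 + 28 + 31 + 30 + 31 + 30 + 31 + 31 + 30 + 31 + 30 + 31 + 31 + 28 + 31 + 30 + 31 + 30 + 28 = 1148.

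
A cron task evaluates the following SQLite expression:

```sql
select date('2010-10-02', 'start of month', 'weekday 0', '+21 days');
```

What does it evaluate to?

`start of month` rewinds 2010-10-02 to 2010-10-01.
`weekday 0` advances to the next Sunday; 2010-10-01 is a Friday, so it moves forward to 2010-10-03.
Advancing 21 more days within October lands on 2010-10-24.

2010-10-24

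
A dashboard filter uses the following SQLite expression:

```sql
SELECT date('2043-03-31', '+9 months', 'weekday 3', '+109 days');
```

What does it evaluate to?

2044-04-24

Adding +9 months to 2043-03-31 gives 2043-12-31.
`weekday 3` advances to the next Wednesday; 2043-12-31 is a Thursday, so it moves forward to 2044-01-06.
Applying '+109 days' to 2044-01-06: counting 109 days forward gives 2044-04-24.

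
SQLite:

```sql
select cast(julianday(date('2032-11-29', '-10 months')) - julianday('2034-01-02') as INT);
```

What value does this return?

-704

Adding -10 months to 2032-11-29 gives 2032-01-29.
2 days remain in January 2032 after the 29th (31 − 29).
Full months from February 2032 through December 2033 contribute their day counts.
Then 2 days into January 2034.
Total: 2 + 29 + 31 + 30 + 31 + 30 + 31 + 31 + 30 + 31 + 30 + 31 + 31 + 28 + 31 + 30 + 31 + 30 + 31 + 31 + 30 + 31 + 30 + 31 + 2 = 704.
The subtraction is earlier − later, so the result is −704 → -704.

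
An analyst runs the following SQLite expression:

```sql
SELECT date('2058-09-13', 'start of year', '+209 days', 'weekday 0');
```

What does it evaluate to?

`start of year` rewinds 2058-09-13 to 2058-01-01.
Applying '+209 days' to 2058-01-01: counting 209 days forward gives 2058-07-29.
`weekday 0` advances to the next Sunday; 2058-07-29 is a Monday, so it moves forward to 2058-08-04.

2058-08-04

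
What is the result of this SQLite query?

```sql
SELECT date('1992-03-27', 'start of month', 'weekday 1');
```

`start of month` rewinds 1992-03-27 to 1992-03-01.
`weekday 1` advances to the next Monday; 1992-03-01 is a Sunday, so it moves forward to 1992-03-02.

1992-03-02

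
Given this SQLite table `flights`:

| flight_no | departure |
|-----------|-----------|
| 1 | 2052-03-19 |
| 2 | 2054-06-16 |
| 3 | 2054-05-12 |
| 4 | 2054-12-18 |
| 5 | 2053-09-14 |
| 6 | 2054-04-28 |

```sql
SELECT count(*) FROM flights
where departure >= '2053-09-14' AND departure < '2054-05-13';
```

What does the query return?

Rows in [2053-09-14, 2054-05-13): 2054-05-12, 2053-09-14, 2054-04-28 → 3 rows.

3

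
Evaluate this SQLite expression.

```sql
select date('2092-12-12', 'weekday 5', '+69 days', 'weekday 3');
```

`weekday 5` advances to the next Friday; 2092-12-12 is already a Friday, so it stays at 2092-12-12.
Applying '+69 days' to 2092-12-12: counting 69 days forward gives 2093-02-19.
`weekday 3` advances to the next Wednesday; 2093-02-19 is a Thursday, so it moves forward to 2093-02-25.

2093-02-25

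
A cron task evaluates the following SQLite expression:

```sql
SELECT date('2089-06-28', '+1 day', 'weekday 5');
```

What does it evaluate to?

2089-07-01

Advancing 1 more day within June lands on 2089-06-29.
`weekday 5` advances to the next Friday; 2089-06-29 is a Wednesday, so it moves forward to 2089-07-01.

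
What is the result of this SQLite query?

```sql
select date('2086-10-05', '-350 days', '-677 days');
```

2083-12-13

Applying '-350 days' to 2086-10-05: counting 350 days back gives 2085-10-20.
Applying '-677 days' to 2085-10-20: counting 677 days back gives 2083-12-13.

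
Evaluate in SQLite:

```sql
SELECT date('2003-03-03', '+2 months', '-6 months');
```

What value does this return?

Adding +2 months to 2003-03-03 gives 2003-05-03.
Adding -6 months to 2003-05-03 gives 2002-11-03.

2002-11-03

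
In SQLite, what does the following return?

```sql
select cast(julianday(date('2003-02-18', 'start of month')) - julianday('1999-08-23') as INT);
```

`start of month` rewinds 2003-02-18 to 2003-02-01.
8 days remain in August 1999 after the 23rd (31 − 23).
Full months from September 1999 through January 2003 contribute their day counts.
Then 1 day into February 2003.
Total: 8 + 30 + 31 + 30 + 31 + 31 + 29 + 31 + 30 + 31 + 30 + 31 + 31 + 30 + 31 + 30 + 31 + 31 + 28 + 31 + 30 + 31 + 30 + 31 + 31 + 30 + 31 + 30 + 31 + 31 + 28 + 31 + 30 + 31 + 30 + 31 + 31 + 30 + 31 + 30 + 31 + 31 + 1 = 1258.

1258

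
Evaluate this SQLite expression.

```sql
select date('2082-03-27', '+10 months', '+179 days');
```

2083-07-25

Adding +10 months to 2082-03-27 gives 2083-01-27.
Applying '+179 days' to 2083-01-27: counting 179 days forward gives 2083-07-25.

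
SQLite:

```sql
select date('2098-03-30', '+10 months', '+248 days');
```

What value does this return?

2099-10-05

Adding +10 months to 2098-03-30 gives 2099-01-30.
Applying '+248 days' to 2099-01-30: counting 248 days forward gives 2099-10-05.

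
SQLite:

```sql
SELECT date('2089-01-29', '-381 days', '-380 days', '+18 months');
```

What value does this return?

2088-06-30

Applying '-381 days' to 2089-01-29: counting 381 days back gives 2088-01-14.
Applying '-380 days' to 2088-01-14: counting 380 days back gives 2086-12-30.
Adding +18 months to 2086-12-30 gives 2088-06-30.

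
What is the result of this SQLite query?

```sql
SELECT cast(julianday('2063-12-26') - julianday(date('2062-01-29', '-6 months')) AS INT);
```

880

Adding -6 months to 2062-01-29 gives 2061-07-29.
2 days remain in July 2061 after the 29th (31 − 29).
Full months from August 2061 through November 2063 contribute their day counts.
Then 26 days into December 2063.
Total: 2 + 31 + 30 + 31 + 30 + 31 + 31 + 28 + 31 + 30 + 31 + 30 + 31 + 31 + 30 + 31 + 30 + 31 + 31 + 28 + 31 + 30 + 31 + 30 + 31 + 31 + 30 + 31 + 30 + 26 = 880.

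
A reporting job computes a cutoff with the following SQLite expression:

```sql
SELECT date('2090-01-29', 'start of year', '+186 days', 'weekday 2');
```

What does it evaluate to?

2090-07-11

`start of year` rewinds 2090-01-29 to 2090-01-01.
Applying '+186 days' to 2090-01-01: counting 186 days forward gives 2090-07-06.
`weekday 2` advances to the next Tuesday; 2090-07-06 is a Thursday, so it moves forward to 2090-07-11.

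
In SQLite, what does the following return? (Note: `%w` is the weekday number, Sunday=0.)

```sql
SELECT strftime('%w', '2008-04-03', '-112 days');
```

First apply '-112 days': 2008-04-03 → 2007-12-13.
2007-12-13 is a Thursday; with Sunday=0 that is 4.

4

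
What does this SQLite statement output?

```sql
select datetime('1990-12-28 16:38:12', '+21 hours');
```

1990-12-29 13:38:12

+21 hours from 1990-12-28 16:38:12 is 1990-12-29 13:38:12 (crosses midnight).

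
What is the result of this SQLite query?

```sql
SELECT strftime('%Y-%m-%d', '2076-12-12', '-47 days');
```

2076-10-26

First apply '-47 days': 2076-12-12 → 2076-10-26.
`%Y-%m-%d` extracts the ISO date: 2076-10-26.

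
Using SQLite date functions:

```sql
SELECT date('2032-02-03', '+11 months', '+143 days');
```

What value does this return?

2033-05-26

Adding +11 months to 2032-02-03 gives 2033-01-03.
Applying '+143 days' to 2033-01-03: counting 143 days forward gives 2033-05-26.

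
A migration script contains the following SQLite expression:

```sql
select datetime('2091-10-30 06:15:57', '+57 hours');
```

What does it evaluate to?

+57 hours from 2091-10-30 06:15:57 is 2091-11-01 15:15:57 (crosses midnight).

2091-11-01 15:15:57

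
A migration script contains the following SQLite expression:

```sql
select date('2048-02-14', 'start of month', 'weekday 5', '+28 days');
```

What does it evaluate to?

`start of month` rewinds 2048-02-14 to 2048-02-01.
`weekday 5` advances to the next Friday; 2048-02-01 is a Saturday, so it moves forward to 2048-02-07.
February 2048 has 29 days; 22 remain after the 7th, so 23 days reach 2048-03-01.
Advancing 5 more days within March lands on 2048-03-06.

2048-03-06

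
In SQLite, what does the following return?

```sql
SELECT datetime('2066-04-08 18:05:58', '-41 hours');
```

-41 hours from 2066-04-08 18:05:58 is 2066-04-07 01:05:58 (crosses midnight).

2066-04-07 01:05:58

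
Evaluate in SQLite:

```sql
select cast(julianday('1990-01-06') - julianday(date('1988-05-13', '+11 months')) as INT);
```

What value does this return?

Adding +11 months to 1988-05-13 gives 1989-04-13.
17 days remain in April 1989 after the 13th (30 − 13).
Full months from May 1989 through December 1989 contribute their day counts.
Then 6 days into January 1990.
Total: 17 + 31 + 30 + 31 + 31 + 30 + 31 + 30 + 31 + 6 = 268.

268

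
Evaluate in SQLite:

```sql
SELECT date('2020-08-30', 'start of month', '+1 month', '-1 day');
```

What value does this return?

2020-08-31

`start of month` rewinds 2020-08-30 to 2020-08-01.
Adding +1 month to 2020-08-01 gives 2020-09-01.
Going back 1 day from 2020-09-01 reaches 2020-08-31 (last day of August, 31 days).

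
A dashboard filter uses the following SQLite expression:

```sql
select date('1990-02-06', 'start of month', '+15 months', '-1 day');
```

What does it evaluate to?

`start of month` rewinds 1990-02-06 to 1990-02-01.
Adding +15 months to 1990-02-01 gives 1991-05-01.
Going back 1 day from 1991-05-01 reaches 1991-04-30 (last day of April, 30 days).

1991-04-30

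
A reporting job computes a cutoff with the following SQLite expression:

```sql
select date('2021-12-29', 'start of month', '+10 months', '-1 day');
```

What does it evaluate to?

`start of month` rewinds 2021-12-29 to 2021-12-01.
Adding +10 months to 2021-12-01 gives 2022-10-01.
Going back 1 day from 2022-10-01 reaches 2022-09-30 (last day of September, 30 days).

2022-09-30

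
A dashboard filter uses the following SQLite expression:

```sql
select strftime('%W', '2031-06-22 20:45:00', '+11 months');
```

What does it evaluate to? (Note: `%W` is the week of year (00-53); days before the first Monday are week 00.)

20

First apply '+11 months': 2031-06-22 20:45:00 → 2032-05-22 20:45:00.
2032-05-22 is a Saturday. SQLite's %W counts Mondays since the year started; the result is 20.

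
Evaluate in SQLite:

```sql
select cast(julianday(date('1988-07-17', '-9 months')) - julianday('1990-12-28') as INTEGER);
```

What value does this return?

Adding -9 months to 1988-07-17 gives 1987-10-17.
14 days remain in October 1987 after the 17th (31 − 17).
Full months from November 1987 through November 1990 contribute their day counts.
Then 28 days into December 1990.
Total: 14 + 30 + 31 + 31 + 29 + 31 + 30 + 31 + 30 + 31 + 31 + 30 + 31 + 30 + 31 + 31 + 28 + 31 + 30 + 31 + 30 + 31 + 31 + 30 + 31 + 30 + 31 + 31 + 28 + 31 + 30 + 31 + 30 + 31 + 31 + 30 + 31 + 30 + 28 = 1168.
The subtraction is earlier − later, so the result is −1168 → -1168.

-1168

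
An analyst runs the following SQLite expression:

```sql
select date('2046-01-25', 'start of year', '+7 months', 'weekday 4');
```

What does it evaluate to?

2046-08-02

`start of year` rewinds 2046-01-25 to 2046-01-01.
Adding +7 months to 2046-01-01 gives 2046-08-01.
`weekday 4` advances to the next Thursday; 2046-08-01 is a Wednesday, so it moves forward to 2046-08-02.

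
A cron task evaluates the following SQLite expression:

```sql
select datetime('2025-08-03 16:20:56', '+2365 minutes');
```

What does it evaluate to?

2365 minutes = 39h 25m; +2365 minutes from 2025-08-03 16:20:56 is 2025-08-05 07:45:56 (crosses midnight).

2025-08-05 07:45:56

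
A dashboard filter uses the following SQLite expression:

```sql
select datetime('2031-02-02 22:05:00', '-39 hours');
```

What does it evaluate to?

2031-02-01 07:05:00

-39 hours from 2031-02-02 22:05:00 is 2031-02-01 07:05:00 (crosses midnight).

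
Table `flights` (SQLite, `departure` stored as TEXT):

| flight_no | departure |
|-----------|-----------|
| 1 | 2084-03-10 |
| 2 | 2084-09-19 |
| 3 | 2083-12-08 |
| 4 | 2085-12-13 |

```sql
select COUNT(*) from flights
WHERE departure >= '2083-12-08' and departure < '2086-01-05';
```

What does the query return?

4

Rows in [2083-12-08, 2086-01-05): 2084-03-10, 2084-09-19, 2083-12-08, 2085-12-13 → 4 rows.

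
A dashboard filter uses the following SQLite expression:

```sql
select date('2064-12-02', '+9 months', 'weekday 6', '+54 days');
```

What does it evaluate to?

2065-10-29

Adding +9 months to 2064-12-02 gives 2065-09-02.
`weekday 6` advances to the next Saturday; 2065-09-02 is a Wednesday, so it moves forward to 2065-09-05.
Applying '+54 days' to 2065-09-05: counting 54 days forward gives 2065-10-29.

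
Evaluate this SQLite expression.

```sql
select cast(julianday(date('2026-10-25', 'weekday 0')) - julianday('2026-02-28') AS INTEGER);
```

`weekday 0` advances to the next Sunday; 2026-10-25 is already a Sunday, so it stays at 2026-10-25.
0 days remain in February 2026 after the 28th (28 − 28).
Full months from March 2026 through September 2026 contribute their day counts.
Then 25 days into October 2026.
Total: 0 + 31 + 30 + 31 + 30 + 31 + 31 + 30 + 25 = 239.

239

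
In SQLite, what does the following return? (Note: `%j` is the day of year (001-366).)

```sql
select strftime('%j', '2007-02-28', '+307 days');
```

First apply '+307 days': 2007-02-28 → 2008-01-01.
Day-of-year for 2008-01-01: days since 2008-01-01 inclusive = 1, zero-padded to 001.

001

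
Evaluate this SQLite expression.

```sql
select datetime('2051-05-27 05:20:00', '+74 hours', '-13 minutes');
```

+74 hours from 2051-05-27 05:20:00 is 2051-05-30 07:20:00 (crosses midnight).
-13 minutes from 2051-05-30 07:20:00 is 2051-05-30 07:07:00.

2051-05-30 07:07:00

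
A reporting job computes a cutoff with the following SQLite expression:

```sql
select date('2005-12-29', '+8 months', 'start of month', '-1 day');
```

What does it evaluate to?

2006-07-31

Adding +8 months to 2005-12-29 gives 2006-08-29.
`start of month` rewinds 2006-08-29 to 2006-08-01.
Going back 1 day from 2006-08-01 reaches 2006-07-31 (last day of July, 31 days).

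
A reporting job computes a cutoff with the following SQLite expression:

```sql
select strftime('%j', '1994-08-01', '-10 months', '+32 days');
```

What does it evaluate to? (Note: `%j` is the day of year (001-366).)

306

First apply '-10 months', '+32 days': 1994-08-01 → 1993-11-02.
Day-of-year for 1993-11-02: days since 1993-01-01 inclusive = 306, zero-padded to 306.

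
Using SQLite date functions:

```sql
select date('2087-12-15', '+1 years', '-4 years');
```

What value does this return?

Adding +1 year to 2087-12-15 gives 2088-12-15.
Adding -4 years to 2088-12-15 gives 2084-12-15.

2084-12-15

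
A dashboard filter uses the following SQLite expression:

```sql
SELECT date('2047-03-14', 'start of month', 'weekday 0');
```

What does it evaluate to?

`start of month` rewinds 2047-03-14 to 2047-03-01.
`weekday 0` advances to the next Sunday; 2047-03-01 is a Friday, so it moves forward to 2047-03-03.

2047-03-03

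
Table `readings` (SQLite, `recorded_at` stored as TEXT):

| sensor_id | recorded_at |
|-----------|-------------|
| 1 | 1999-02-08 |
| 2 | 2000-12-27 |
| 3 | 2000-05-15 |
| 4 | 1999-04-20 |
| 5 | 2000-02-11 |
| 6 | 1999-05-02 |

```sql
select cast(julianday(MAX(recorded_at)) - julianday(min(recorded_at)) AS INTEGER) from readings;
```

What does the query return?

688

MIN = 1999-02-08, MAX = 2000-12-27.
20 days remain in February 1999 after the 8th (28 − 8).
Full months from March 1999 through November 2000 contribute their day counts.
Then 27 days into December 2000.
Total: 20 + 31 + 30 + 31 + 30 + 31 + 31 + 30 + 31 + 30 + 31 + 31 + 29 + 31 + 30 + 31 + 30 + 31 + 31 + 30 + 31 + 30 + 27 = 688.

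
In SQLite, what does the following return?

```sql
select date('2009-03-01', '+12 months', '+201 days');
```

2010-09-18

Adding +12 months to 2009-03-01 gives 2010-03-01.
Applying '+201 days' to 2010-03-01: counting 201 days forward gives 2010-09-18.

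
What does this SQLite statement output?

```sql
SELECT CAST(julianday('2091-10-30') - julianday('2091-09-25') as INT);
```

5 days remain in September 2091 after the 25th (30 − 25).
Then 30 days into October 2091.
Total: 5 + 30 = 35.

35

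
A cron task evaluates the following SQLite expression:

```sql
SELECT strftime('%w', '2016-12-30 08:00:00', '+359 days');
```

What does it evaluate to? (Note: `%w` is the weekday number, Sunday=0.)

First apply '+359 days': 2016-12-30 08:00:00 → 2017-12-24 08:00:00.
2017-12-24 is a Sunday; with Sunday=0 that is 0.

0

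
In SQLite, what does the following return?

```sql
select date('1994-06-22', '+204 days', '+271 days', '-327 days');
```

Applying '+204 days' to 1994-06-22: counting 204 days forward gives 1995-01-12.
Applying '+271 days' to 1995-01-12: counting 271 days forward gives 1995-10-10.
Applying '-327 days' to 1995-10-10: counting 327 days back gives 1994-11-17.

1994-11-17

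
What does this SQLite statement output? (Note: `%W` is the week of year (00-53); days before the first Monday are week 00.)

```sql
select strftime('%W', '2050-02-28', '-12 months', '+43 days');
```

First apply '-12 months', '+43 days': 2050-02-28 → 2049-04-12.
2049-04-12 is a Monday. SQLite's %W counts Mondays since the year started; the result is 15.

15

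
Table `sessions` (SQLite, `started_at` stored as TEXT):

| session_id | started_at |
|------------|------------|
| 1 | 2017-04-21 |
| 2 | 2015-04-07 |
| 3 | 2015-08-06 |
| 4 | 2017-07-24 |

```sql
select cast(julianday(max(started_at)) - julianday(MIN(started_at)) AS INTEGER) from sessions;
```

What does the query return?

839

MIN = 2015-04-07, MAX = 2017-07-24.
23 days remain in April 2015 after the 7th (30 − 7).
Full months from May 2015 through June 2017 contribute their day counts.
Then 24 days into July 2017.
Total: 23 + 31 + 30 + 31 + 31 + 30 + 31 + 30 + 31 + 31 + 29 + 31 + 30 + 31 + 30 + 31 + 31 + 30 + 31 + 30 + 31 + 31 + 28 + 31 + 30 + 31 + 30 + 24 = 839.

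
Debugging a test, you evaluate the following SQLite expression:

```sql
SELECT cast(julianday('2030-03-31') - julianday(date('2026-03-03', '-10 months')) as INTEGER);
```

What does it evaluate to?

Adding -10 months to 2026-03-03 gives 2025-05-03.
28 days remain in May 2025 after the 3rd (31 − 3).
Full months from June 2025 through February 2030 contribute their day counts.
Then 31 days into March 2030.
Total: 28 + 30 + 31 + 31 + 30 + 31 + 30 + 31 + 31 + 28 + 31 + 30 + 31 + 30 + 31 + 31 + 30 + 31 + 30 + 31 + 31 + 28 + 31 + 30 + 31 + 30 + 31 + 31 + 30 + 31 + 30 + 31 + 31 + 29 + 31 + 30 + 31 + 30 + 31 + 31 + 30 + 31 + 30 + 31 + 31 + 28 + 31 + 30 + 31 + 30 + 31 + 31 + 30 + 31 + 30 + 31 + 31 + 28 + 31 = 1793.

1793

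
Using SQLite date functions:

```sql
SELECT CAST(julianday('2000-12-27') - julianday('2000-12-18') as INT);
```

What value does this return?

9

Both dates are in December 2000: 27 − 18 = 9.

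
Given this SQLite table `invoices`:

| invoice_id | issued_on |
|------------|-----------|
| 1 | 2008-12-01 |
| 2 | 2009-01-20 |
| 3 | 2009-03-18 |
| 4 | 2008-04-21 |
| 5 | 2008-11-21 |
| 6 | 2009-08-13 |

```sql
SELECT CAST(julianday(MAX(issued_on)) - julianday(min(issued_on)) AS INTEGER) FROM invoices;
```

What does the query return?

MIN = 2008-04-21, MAX = 2009-08-13.
9 days remain in April 2008 after the 21st (30 − 21).
Full months from May 2008 through July 2009 contribute their day counts.
Then 13 days into August 2009.
Total: 9 + 31 + 30 + 31 + 31 + 30 + 31 + 30 + 31 + 31 + 28 + 31 + 30 + 31 + 30 + 31 + 13 = 479.

479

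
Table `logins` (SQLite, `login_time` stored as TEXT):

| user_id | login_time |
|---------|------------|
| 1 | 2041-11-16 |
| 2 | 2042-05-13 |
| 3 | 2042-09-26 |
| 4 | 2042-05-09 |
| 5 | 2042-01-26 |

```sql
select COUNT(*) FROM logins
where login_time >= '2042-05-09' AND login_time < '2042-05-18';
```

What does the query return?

2

Rows in [2042-05-09, 2042-05-18): 2042-05-13, 2042-05-09 → 2 rows.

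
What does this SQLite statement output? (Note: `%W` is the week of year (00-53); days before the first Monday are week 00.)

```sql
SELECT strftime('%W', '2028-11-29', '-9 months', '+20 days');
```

12

First apply '-9 months', '+20 days': 2028-11-29 → 2028-03-20.
2028-03-20 is a Monday. SQLite's %W counts Mondays since the year started; the result is 12.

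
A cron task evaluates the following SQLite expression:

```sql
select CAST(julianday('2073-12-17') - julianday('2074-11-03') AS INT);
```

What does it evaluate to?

14 days remain in December 2073 after the 17th (31 − 17).
Full months from January 2074 through October 2074 contribute their day counts.
Then 3 days into November 2074.
Total: 14 + 31 + 28 + 31 + 30 + 31 + 30 + 31 + 31 + 30 + 31 + 3 = 321.
The subtraction is earlier − later, so the result is −321 → -321.

-321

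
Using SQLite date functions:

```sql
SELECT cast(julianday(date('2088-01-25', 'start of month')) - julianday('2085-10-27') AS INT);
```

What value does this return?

`start of month` rewinds 2088-01-25 to 2088-01-01.
4 days remain in October 2085 after the 27th (31 − 27).
Full months from November 2085 through December 2087 contribute their day counts.
Then 1 day into January 2088.
Total: 4 + 30 + 31 + 31 + 28 + 31 + 30 + 31 + 30 + 31 + 31 + 30 + 31 + 30 + 31 + 31 + 28 + 31 + 30 + 31 + 30 + 31 + 31 + 30 + 31 + 30 + 31 + 1 = 796.

796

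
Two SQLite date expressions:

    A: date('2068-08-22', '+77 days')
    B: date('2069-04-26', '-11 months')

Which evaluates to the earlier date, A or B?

B

A = 2068-11-07.
B = 2068-05-26.
B is earlier.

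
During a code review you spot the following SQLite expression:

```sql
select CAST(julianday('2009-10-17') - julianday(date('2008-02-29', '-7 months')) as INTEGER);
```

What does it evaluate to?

811

Adding -7 months to 2008-02-29 gives 2007-07-29.
2 days remain in July 2007 after the 29th (31 − 29).
Full months from August 2007 through September 2009 contribute their day counts.
Then 17 days into October 2009.
Total: 2 + 31 + 30 + 31 + 30 + 31 + 31 + 29 + 31 + 30 + 31 + 30 + 31 + 31 + 30 + 31 + 30 + 31 + 31 + 28 + 31 + 30 + 31 + 30 + 31 + 31 + 30 + 17 = 811.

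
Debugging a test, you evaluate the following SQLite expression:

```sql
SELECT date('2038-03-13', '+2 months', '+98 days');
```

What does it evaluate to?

2038-08-19

Adding +2 months to 2038-03-13 gives 2038-05-13.
Applying '+98 days' to 2038-05-13: counting 98 days forward gives 2038-08-19.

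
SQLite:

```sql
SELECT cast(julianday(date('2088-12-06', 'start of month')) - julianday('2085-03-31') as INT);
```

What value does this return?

1341

`start of month` rewinds 2088-12-06 to 2088-12-01.
0 days remain in March 2085 after the 31st (31 − 31).
Full months from April 2085 through November 2088 contribute their day counts.
Then 1 day into December 2088.
Total: 0 + 30 + 31 + 30 + 31 + 31 + 30 + 31 + 30 + 31 + 31 + 28 + 31 + 30 + 31 + 30 + 31 + 31 + 30 + 31 + 30 + 31 + 31 + 28 + 31 + 30 + 31 + 30 + 31 + 31 + 30 + 31 + 30 + 31 + 31 + 29 + 31 + 30 + 31 + 30 + 31 + 31 + 30 + 31 + 30 + 1 = 1341.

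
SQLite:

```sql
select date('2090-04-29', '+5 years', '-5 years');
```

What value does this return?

Adding +5 years to 2090-04-29 gives 2095-04-29.
Adding -5 years to 2095-04-29 gives 2090-04-29.

2090-04-29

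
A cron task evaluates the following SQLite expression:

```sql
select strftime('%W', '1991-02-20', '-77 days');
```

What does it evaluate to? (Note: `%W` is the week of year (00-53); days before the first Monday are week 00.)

49

First apply '-77 days': 1991-02-20 → 1990-12-05.
1990-12-05 is a Wednesday. SQLite's %W counts Mondays since the year started; the result is 49.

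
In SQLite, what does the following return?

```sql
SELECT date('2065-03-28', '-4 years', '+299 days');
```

2062-01-21

Adding -4 years to 2065-03-28 gives 2061-03-28.
Applying '+299 days' to 2061-03-28: counting 299 days forward gives 2062-01-21.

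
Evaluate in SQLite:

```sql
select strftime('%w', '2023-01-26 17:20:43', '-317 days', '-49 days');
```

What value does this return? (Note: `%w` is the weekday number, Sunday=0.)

2

First apply '-317 days', '-49 days': 2023-01-26 17:20:43 → 2022-01-25 17:20:43.
2022-01-25 is a Tuesday; with Sunday=0 that is 2.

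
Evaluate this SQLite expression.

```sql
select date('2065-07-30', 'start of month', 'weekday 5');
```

`start of month` rewinds 2065-07-30 to 2065-07-01.
`weekday 5` advances to the next Friday; 2065-07-01 is a Wednesday, so it moves forward to 2065-07-03.

2065-07-03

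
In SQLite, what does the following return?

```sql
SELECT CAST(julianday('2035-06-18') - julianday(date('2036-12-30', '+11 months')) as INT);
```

Adding +11 months to 2036-12-30 gives 2037-11-30.
12 days remain in June 2035 after the 18th (30 − 18).
Full months from July 2035 through October 2037 contribute their day counts.
Then 30 days into November 2037.
Total: 12 + 31 + 31 + 30 + 31 + 30 + 31 + 31 + 29 + 31 + 30 + 31 + 30 + 31 + 31 + 30 + 31 + 30 + 31 + 31 + 28 + 31 + 30 + 31 + 30 + 31 + 31 + 30 + 31 + 30 = 896.
The subtraction is earlier − later, so the result is −896 → -896.

-896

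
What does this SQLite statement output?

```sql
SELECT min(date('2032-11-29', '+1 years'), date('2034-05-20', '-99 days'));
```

2033-11-29

date('2032-11-29', '+1 years') → 2033-11-29.
date('2034-05-20', '-99 days') → 2034-02-10.
Earlier of the two is 2033-11-29.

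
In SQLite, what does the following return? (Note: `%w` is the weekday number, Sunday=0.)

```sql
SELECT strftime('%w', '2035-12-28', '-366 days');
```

First apply '-366 days': 2035-12-28 → 2034-12-27.
2034-12-27 is a Wednesday; with Sunday=0 that is 3.

3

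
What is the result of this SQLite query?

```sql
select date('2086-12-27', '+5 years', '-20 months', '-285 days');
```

2089-07-16

Adding +5 years to 2086-12-27 gives 2091-12-27.
Adding -20 months to 2091-12-27 gives 2090-04-27.
Applying '-285 days' to 2090-04-27: counting 285 days back gives 2089-07-16.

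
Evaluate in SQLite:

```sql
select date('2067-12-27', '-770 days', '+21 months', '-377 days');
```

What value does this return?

2066-08-05

Applying '-770 days' to 2067-12-27: counting 770 days back gives 2065-11-17.
Adding +21 months to 2065-11-17 gives 2067-08-17.
Applying '-377 days' to 2067-08-17: counting 377 days back gives 2066-08-05.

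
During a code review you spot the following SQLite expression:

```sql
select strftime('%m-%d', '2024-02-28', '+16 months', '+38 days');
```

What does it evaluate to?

08-05

First apply '+16 months', '+38 days': 2024-02-28 → 2025-08-05.
`%m-%d` extracts the month-day: 08-05.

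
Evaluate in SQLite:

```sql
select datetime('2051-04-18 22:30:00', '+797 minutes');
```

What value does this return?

2051-04-19 11:47:00

797 minutes = 13h 17m; +797 minutes from 2051-04-18 22:30:00 is 2051-04-19 11:47:00 (crosses midnight).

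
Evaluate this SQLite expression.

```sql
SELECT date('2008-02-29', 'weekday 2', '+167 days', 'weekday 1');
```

2008-08-18

`weekday 2` advances to the next Tuesday; 2008-02-29 is a Friday, so it moves forward to 2008-03-04.
Applying '+167 days' to 2008-03-04: counting 167 days forward gives 2008-08-18.
`weekday 1` advances to the next Monday; 2008-08-18 is already a Monday, so it stays at 2008-08-18.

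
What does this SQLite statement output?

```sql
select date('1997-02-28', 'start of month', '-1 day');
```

`start of month` rewinds 1997-02-28 to 1997-02-01.
Going back 1 day from 1997-02-01 reaches 1997-01-31 (last day of January, 31 days).

1997-01-31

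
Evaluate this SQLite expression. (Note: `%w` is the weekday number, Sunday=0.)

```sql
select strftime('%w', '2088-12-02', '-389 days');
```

First apply '-389 days': 2088-12-02 → 2087-11-09.
2087-11-09 is a Sunday; with Sunday=0 that is 0.

0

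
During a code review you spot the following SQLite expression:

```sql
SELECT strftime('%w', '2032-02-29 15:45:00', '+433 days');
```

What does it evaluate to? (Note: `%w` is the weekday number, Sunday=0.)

First apply '+433 days': 2032-02-29 15:45:00 → 2033-05-07 15:45:00.
2033-05-07 is a Saturday; with Sunday=0 that is 6.

6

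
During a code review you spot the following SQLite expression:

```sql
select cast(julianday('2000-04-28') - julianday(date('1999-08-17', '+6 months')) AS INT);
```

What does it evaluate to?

Adding +6 months to 1999-08-17 gives 2000-02-17.
12 days remain in February 2000 after the 17th (29 − 17).
March 2000: 31 days.
Then 28 days into April 2000.
Total: 12 + 31 + 28 = 71.

71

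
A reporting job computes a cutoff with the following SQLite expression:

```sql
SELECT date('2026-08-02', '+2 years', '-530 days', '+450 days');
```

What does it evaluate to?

Adding +2 years to 2026-08-02 gives 2028-08-02.
Applying '-530 days' to 2028-08-02: counting 530 days back gives 2027-02-19.
Applying '+450 days' to 2027-02-19: counting 450 days forward gives 2028-05-14.

2028-05-14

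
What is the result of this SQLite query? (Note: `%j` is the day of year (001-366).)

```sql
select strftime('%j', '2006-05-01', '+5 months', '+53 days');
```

327

First apply '+5 months', '+53 days': 2006-05-01 → 2006-11-23.
Day-of-year for 2006-11-23: days since 2006-01-01 inclusive = 327, zero-padded to 327.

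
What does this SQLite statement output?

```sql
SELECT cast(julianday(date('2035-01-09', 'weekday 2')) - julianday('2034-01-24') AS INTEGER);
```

`weekday 2` advances to the next Tuesday; 2035-01-09 is already a Tuesday, so it stays at 2035-01-09.
7 days remain in January 2034 after the 24th (31 − 24).
Full months from February 2034 through December 2034 contribute their day counts.
Then 9 days into January 2035.
Total: 7 + 28 + 31 + 30 + 31 + 30 + 31 + 31 + 30 + 31 + 30 + 31 + 9 = 350.

350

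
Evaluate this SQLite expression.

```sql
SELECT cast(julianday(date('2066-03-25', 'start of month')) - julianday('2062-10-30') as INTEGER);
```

`start of month` rewinds 2066-03-25 to 2066-03-01.
1 day remains in October 2062 after the 30th (31 − 30).
Full months from November 2062 through February 2066 contribute their day counts.
Then 1 day into March 2066.
Total: 1 + 30 + 31 + 31 + 28 + 31 + 30 + 31 + 30 + 31 + 31 + 30 + 31 + 30 + 31 + 31 + 29 + 31 + 30 + 31 + 30 + 31 + 31 + 30 + 31 + 30 + 31 + 31 + 28 + 31 + 30 + 31 + 30 + 31 + 31 + 30 + 31 + 30 + 31 + 31 + 28 + 1 = 1218.

1218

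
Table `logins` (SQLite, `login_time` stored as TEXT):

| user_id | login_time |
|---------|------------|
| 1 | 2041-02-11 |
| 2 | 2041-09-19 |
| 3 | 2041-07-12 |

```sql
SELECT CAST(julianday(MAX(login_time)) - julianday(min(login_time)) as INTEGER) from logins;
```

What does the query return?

220

MIN = 2041-02-11, MAX = 2041-09-19.
17 days remain in February 2041 after the 11th (28 − 11).
Full months from March 2041 through August 2041 contribute their day counts.
Then 19 days into September 2041.
Total: 17 + 31 + 30 + 31 + 30 + 31 + 31 + 19 = 220.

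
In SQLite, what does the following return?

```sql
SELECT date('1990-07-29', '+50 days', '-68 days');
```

1990-07-11

Applying '+50 days' to 1990-07-29: counting 50 days forward gives 1990-09-17.
Applying '-68 days' to 1990-09-17: counting 68 days back gives 1990-07-11.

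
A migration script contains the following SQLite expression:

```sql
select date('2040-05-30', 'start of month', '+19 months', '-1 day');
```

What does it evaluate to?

2041-11-30

`start of month` rewinds 2040-05-30 to 2040-05-01.
Adding +19 months to 2040-05-01 gives 2041-12-01.
Going back 1 day from 2041-12-01 reaches 2041-11-30 (last day of November, 30 days).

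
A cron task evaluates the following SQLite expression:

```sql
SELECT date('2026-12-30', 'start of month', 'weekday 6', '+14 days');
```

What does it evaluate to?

2026-12-19

`start of month` rewinds 2026-12-30 to 2026-12-01.
`weekday 6` advances to the next Saturday; 2026-12-01 is a Tuesday, so it moves forward to 2026-12-05.
Advancing 14 more days within December lands on 2026-12-19.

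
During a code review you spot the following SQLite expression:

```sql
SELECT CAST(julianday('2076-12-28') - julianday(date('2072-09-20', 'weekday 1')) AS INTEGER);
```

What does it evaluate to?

`weekday 1` advances to the next Monday; 2072-09-20 is a Tuesday, so it moves forward to 2072-09-26.
4 days remain in September 2072 after the 26th (30 − 26).
Full months from October 2072 through November 2076 contribute their day counts.
Then 28 days into December 2076.
Total: 4 + 31 + 30 + 31 + 31 + 28 + 31 + 30 + 31 + 30 + 31 + 31 + 30 + 31 + 30 + 31 + 31 + 28 + 31 + 30 + 31 + 30 + 31 + 31 + 30 + 31 + 30 + 31 + 31 + 28 + 31 + 30 + 31 + 30 + 31 + 31 + 30 + 31 + 30 + 31 + 31 + 29 + 31 + 30 + 31 + 30 + 31 + 31 + 30 + 31 + 30 + 28 = 1554.

1554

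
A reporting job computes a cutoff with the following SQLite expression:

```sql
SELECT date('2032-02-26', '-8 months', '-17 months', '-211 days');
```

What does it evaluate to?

Adding -8 months to 2032-02-26 gives 2031-06-26.
Adding -17 months to 2031-06-26 gives 2030-01-26.
Applying '-211 days' to 2030-01-26: counting 211 days back gives 2029-06-29.

2029-06-29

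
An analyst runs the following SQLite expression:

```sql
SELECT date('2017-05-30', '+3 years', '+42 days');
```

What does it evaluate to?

Adding +3 years to 2017-05-30 gives 2020-05-30.
Applying '+42 days' to 2020-05-30: counting 42 days forward gives 2020-07-11.

2020-07-11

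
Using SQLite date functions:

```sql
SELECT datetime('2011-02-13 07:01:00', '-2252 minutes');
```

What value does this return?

2252 minutes = 37h 32m; -2252 minutes from 2011-02-13 07:01:00 is 2011-02-11 17:29:00 (crosses midnight).

2011-02-11 17:29:00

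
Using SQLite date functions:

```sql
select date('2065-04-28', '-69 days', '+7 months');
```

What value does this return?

Applying '-69 days' to 2065-04-28: counting 69 days back gives 2065-02-18.
Adding +7 months to 2065-02-18 gives 2065-09-18.

2065-09-18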